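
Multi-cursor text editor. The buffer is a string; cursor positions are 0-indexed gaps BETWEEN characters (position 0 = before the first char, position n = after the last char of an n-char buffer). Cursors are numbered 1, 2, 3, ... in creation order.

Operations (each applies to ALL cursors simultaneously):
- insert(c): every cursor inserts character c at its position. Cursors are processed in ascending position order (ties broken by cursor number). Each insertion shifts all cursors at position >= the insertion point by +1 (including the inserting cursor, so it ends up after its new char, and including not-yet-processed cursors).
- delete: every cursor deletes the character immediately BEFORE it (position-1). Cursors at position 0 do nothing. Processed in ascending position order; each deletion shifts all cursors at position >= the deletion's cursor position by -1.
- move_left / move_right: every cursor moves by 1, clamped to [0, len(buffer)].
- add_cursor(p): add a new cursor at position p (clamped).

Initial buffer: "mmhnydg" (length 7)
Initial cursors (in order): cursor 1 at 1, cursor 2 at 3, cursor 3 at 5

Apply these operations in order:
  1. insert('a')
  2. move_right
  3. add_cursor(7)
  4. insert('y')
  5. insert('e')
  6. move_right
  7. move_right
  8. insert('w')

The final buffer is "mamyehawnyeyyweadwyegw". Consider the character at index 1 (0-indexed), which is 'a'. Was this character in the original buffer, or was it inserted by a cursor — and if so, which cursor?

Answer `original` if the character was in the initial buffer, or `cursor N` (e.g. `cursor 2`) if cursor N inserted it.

Answer: cursor 1

Derivation:
After op 1 (insert('a')): buffer="mamhanyadg" (len 10), cursors c1@2 c2@5 c3@8, authorship .1..2..3..
After op 2 (move_right): buffer="mamhanyadg" (len 10), cursors c1@3 c2@6 c3@9, authorship .1..2..3..
After op 3 (add_cursor(7)): buffer="mamhanyadg" (len 10), cursors c1@3 c2@6 c4@7 c3@9, authorship .1..2..3..
After op 4 (insert('y')): buffer="mamyhanyyyadyg" (len 14), cursors c1@4 c2@8 c4@10 c3@13, authorship .1.1.2.2.43.3.
After op 5 (insert('e')): buffer="mamyehanyeyyeadyeg" (len 18), cursors c1@5 c2@10 c4@13 c3@17, authorship .1.11.2.22.443.33.
After op 6 (move_right): buffer="mamyehanyeyyeadyeg" (len 18), cursors c1@6 c2@11 c4@14 c3@18, authorship .1.11.2.22.443.33.
After op 7 (move_right): buffer="mamyehanyeyyeadyeg" (len 18), cursors c1@7 c2@12 c4@15 c3@18, authorship .1.11.2.22.443.33.
After op 8 (insert('w')): buffer="mamyehawnyeyyweadwyegw" (len 22), cursors c1@8 c2@14 c4@18 c3@22, authorship .1.11.21.22.4243.433.3
Authorship (.=original, N=cursor N): . 1 . 1 1 . 2 1 . 2 2 . 4 2 4 3 . 4 3 3 . 3
Index 1: author = 1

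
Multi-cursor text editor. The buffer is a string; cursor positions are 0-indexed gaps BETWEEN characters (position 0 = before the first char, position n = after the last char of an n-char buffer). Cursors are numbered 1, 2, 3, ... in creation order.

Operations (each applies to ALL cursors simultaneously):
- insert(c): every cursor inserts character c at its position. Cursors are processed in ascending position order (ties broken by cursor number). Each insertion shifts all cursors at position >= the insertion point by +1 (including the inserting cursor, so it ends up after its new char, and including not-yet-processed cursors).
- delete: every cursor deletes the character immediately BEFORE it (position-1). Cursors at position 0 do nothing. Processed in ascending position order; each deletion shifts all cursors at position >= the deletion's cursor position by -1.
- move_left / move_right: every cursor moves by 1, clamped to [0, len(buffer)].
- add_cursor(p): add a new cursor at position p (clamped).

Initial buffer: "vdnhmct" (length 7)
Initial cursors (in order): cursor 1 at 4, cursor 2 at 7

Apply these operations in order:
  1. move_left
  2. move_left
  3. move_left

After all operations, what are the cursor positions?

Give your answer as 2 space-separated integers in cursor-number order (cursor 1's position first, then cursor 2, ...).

Answer: 1 4

Derivation:
After op 1 (move_left): buffer="vdnhmct" (len 7), cursors c1@3 c2@6, authorship .......
After op 2 (move_left): buffer="vdnhmct" (len 7), cursors c1@2 c2@5, authorship .......
After op 3 (move_left): buffer="vdnhmct" (len 7), cursors c1@1 c2@4, authorship .......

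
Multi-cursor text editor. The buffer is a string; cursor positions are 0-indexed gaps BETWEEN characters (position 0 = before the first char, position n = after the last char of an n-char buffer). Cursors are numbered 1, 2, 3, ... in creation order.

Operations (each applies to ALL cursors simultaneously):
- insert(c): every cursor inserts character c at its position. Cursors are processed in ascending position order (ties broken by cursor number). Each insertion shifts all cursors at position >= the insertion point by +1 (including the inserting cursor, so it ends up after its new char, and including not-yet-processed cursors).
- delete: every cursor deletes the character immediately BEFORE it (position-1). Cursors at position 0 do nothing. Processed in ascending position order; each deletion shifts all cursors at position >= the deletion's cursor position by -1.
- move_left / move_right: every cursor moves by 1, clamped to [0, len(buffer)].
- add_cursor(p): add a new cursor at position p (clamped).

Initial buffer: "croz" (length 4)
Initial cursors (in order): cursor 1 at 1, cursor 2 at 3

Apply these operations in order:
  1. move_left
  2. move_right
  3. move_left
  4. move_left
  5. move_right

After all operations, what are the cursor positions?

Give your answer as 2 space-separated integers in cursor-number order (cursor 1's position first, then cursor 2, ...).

After op 1 (move_left): buffer="croz" (len 4), cursors c1@0 c2@2, authorship ....
After op 2 (move_right): buffer="croz" (len 4), cursors c1@1 c2@3, authorship ....
After op 3 (move_left): buffer="croz" (len 4), cursors c1@0 c2@2, authorship ....
After op 4 (move_left): buffer="croz" (len 4), cursors c1@0 c2@1, authorship ....
After op 5 (move_right): buffer="croz" (len 4), cursors c1@1 c2@2, authorship ....

Answer: 1 2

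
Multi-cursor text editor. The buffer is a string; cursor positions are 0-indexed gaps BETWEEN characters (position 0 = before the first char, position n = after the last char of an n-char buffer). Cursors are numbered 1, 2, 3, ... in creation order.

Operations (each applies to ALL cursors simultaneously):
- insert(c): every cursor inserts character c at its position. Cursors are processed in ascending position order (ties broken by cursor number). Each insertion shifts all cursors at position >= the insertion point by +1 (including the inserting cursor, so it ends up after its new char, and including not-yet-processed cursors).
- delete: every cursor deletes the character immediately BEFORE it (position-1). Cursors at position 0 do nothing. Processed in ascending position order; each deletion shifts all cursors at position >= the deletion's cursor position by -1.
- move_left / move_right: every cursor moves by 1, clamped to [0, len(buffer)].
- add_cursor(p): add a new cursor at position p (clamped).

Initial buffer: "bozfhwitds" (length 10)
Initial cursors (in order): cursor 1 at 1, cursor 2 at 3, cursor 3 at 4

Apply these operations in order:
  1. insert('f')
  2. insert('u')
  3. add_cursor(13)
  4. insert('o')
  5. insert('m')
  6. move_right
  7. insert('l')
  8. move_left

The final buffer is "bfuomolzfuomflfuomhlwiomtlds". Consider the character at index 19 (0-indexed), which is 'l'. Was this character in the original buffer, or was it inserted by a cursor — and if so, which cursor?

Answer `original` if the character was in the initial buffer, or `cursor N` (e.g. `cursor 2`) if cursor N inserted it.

Answer: cursor 3

Derivation:
After op 1 (insert('f')): buffer="bfozfffhwitds" (len 13), cursors c1@2 c2@5 c3@7, authorship .1..2.3......
After op 2 (insert('u')): buffer="bfuozfuffuhwitds" (len 16), cursors c1@3 c2@7 c3@10, authorship .11..22.33......
After op 3 (add_cursor(13)): buffer="bfuozfuffuhwitds" (len 16), cursors c1@3 c2@7 c3@10 c4@13, authorship .11..22.33......
After op 4 (insert('o')): buffer="bfuoozfuoffuohwiotds" (len 20), cursors c1@4 c2@9 c3@13 c4@17, authorship .111..222.333...4...
After op 5 (insert('m')): buffer="bfuomozfuomffuomhwiomtds" (len 24), cursors c1@5 c2@11 c3@16 c4@21, authorship .1111..2222.3333...44...
After op 6 (move_right): buffer="bfuomozfuomffuomhwiomtds" (len 24), cursors c1@6 c2@12 c3@17 c4@22, authorship .1111..2222.3333...44...
After op 7 (insert('l')): buffer="bfuomolzfuomflfuomhlwiomtlds" (len 28), cursors c1@7 c2@14 c3@20 c4@26, authorship .1111.1.2222.23333.3..44.4..
After op 8 (move_left): buffer="bfuomolzfuomflfuomhlwiomtlds" (len 28), cursors c1@6 c2@13 c3@19 c4@25, authorship .1111.1.2222.23333.3..44.4..
Authorship (.=original, N=cursor N): . 1 1 1 1 . 1 . 2 2 2 2 . 2 3 3 3 3 . 3 . . 4 4 . 4 . .
Index 19: author = 3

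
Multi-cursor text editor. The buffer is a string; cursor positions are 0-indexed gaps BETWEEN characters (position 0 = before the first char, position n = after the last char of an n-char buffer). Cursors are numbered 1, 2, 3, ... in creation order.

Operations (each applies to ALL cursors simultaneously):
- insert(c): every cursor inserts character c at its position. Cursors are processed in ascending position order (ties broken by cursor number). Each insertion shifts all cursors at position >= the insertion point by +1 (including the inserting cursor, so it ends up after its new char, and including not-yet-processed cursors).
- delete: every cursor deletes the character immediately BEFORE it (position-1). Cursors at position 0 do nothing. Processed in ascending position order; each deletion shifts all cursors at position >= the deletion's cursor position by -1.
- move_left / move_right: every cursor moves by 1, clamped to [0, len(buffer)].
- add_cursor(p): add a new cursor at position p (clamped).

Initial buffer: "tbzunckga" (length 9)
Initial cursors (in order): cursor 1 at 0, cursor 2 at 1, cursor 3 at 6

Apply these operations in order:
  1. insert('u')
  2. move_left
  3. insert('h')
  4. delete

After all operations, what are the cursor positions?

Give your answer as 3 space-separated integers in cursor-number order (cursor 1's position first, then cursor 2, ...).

Answer: 0 2 8

Derivation:
After op 1 (insert('u')): buffer="utubzuncukga" (len 12), cursors c1@1 c2@3 c3@9, authorship 1.2.....3...
After op 2 (move_left): buffer="utubzuncukga" (len 12), cursors c1@0 c2@2 c3@8, authorship 1.2.....3...
After op 3 (insert('h')): buffer="huthubzunchukga" (len 15), cursors c1@1 c2@4 c3@11, authorship 11.22.....33...
After op 4 (delete): buffer="utubzuncukga" (len 12), cursors c1@0 c2@2 c3@8, authorship 1.2.....3...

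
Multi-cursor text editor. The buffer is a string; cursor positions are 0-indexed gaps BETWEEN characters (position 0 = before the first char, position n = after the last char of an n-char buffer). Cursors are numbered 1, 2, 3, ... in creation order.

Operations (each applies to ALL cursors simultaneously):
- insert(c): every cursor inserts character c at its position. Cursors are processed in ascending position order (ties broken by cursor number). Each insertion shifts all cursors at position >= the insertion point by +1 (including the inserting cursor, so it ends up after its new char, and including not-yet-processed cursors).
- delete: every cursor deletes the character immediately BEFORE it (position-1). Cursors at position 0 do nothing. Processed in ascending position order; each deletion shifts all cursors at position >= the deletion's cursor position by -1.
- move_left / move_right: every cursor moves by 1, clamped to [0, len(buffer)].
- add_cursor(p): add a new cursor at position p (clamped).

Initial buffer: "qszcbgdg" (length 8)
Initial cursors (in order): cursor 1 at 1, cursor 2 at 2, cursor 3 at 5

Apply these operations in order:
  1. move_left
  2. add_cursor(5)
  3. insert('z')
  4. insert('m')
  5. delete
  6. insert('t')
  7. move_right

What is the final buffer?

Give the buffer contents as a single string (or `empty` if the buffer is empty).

After op 1 (move_left): buffer="qszcbgdg" (len 8), cursors c1@0 c2@1 c3@4, authorship ........
After op 2 (add_cursor(5)): buffer="qszcbgdg" (len 8), cursors c1@0 c2@1 c3@4 c4@5, authorship ........
After op 3 (insert('z')): buffer="zqzszczbzgdg" (len 12), cursors c1@1 c2@3 c3@7 c4@9, authorship 1.2...3.4...
After op 4 (insert('m')): buffer="zmqzmszczmbzmgdg" (len 16), cursors c1@2 c2@5 c3@10 c4@13, authorship 11.22...33.44...
After op 5 (delete): buffer="zqzszczbzgdg" (len 12), cursors c1@1 c2@3 c3@7 c4@9, authorship 1.2...3.4...
After op 6 (insert('t')): buffer="ztqztszcztbztgdg" (len 16), cursors c1@2 c2@5 c3@10 c4@13, authorship 11.22...33.44...
After op 7 (move_right): buffer="ztqztszcztbztgdg" (len 16), cursors c1@3 c2@6 c3@11 c4@14, authorship 11.22...33.44...

Answer: ztqztszcztbztgdg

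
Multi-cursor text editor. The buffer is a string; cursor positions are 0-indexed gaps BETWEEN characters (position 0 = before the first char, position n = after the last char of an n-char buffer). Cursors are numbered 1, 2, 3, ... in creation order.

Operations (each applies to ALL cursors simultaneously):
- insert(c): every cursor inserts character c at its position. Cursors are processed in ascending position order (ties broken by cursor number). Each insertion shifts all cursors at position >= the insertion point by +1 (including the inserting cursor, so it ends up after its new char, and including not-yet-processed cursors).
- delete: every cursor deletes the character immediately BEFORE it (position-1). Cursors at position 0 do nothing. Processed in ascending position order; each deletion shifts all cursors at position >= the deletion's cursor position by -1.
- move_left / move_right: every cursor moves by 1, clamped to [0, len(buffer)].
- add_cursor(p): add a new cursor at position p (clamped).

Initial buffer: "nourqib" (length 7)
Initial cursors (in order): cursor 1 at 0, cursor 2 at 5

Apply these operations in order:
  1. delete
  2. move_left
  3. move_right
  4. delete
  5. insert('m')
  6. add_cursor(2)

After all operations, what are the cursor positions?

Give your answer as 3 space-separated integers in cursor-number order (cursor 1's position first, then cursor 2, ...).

After op 1 (delete): buffer="nourib" (len 6), cursors c1@0 c2@4, authorship ......
After op 2 (move_left): buffer="nourib" (len 6), cursors c1@0 c2@3, authorship ......
After op 3 (move_right): buffer="nourib" (len 6), cursors c1@1 c2@4, authorship ......
After op 4 (delete): buffer="ouib" (len 4), cursors c1@0 c2@2, authorship ....
After op 5 (insert('m')): buffer="moumib" (len 6), cursors c1@1 c2@4, authorship 1..2..
After op 6 (add_cursor(2)): buffer="moumib" (len 6), cursors c1@1 c3@2 c2@4, authorship 1..2..

Answer: 1 4 2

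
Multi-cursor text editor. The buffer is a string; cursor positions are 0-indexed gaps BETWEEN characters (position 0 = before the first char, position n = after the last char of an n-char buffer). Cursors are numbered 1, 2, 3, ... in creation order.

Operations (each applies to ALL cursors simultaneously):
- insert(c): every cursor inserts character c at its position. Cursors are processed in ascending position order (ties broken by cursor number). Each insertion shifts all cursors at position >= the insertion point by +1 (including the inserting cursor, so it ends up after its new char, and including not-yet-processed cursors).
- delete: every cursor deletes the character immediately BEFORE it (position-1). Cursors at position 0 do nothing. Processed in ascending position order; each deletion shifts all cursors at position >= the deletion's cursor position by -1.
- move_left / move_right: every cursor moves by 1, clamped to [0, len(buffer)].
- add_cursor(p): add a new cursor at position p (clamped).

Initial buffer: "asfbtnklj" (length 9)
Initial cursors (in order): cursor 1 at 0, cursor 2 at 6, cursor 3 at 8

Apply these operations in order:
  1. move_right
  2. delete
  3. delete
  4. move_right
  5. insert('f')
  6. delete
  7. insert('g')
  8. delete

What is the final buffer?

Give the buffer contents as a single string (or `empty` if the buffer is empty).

After op 1 (move_right): buffer="asfbtnklj" (len 9), cursors c1@1 c2@7 c3@9, authorship .........
After op 2 (delete): buffer="sfbtnl" (len 6), cursors c1@0 c2@5 c3@6, authorship ......
After op 3 (delete): buffer="sfbt" (len 4), cursors c1@0 c2@4 c3@4, authorship ....
After op 4 (move_right): buffer="sfbt" (len 4), cursors c1@1 c2@4 c3@4, authorship ....
After op 5 (insert('f')): buffer="sffbtff" (len 7), cursors c1@2 c2@7 c3@7, authorship .1...23
After op 6 (delete): buffer="sfbt" (len 4), cursors c1@1 c2@4 c3@4, authorship ....
After op 7 (insert('g')): buffer="sgfbtgg" (len 7), cursors c1@2 c2@7 c3@7, authorship .1...23
After op 8 (delete): buffer="sfbt" (len 4), cursors c1@1 c2@4 c3@4, authorship ....

Answer: sfbt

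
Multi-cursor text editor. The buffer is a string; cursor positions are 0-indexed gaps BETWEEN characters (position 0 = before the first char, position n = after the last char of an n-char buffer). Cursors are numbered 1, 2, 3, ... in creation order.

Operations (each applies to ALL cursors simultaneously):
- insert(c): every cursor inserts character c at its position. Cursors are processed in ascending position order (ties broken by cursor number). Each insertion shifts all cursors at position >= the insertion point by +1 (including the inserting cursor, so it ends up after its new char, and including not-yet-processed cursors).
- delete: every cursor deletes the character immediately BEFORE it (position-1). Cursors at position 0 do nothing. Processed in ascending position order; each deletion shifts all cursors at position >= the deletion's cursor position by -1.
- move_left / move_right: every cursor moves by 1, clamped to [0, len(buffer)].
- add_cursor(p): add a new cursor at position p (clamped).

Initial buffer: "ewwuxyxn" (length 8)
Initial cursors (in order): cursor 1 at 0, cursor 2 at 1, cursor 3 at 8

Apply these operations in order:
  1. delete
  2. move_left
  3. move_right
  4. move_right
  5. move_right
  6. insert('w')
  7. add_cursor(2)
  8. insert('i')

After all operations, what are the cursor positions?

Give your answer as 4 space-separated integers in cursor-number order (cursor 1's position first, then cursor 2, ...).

After op 1 (delete): buffer="wwuxyx" (len 6), cursors c1@0 c2@0 c3@6, authorship ......
After op 2 (move_left): buffer="wwuxyx" (len 6), cursors c1@0 c2@0 c3@5, authorship ......
After op 3 (move_right): buffer="wwuxyx" (len 6), cursors c1@1 c2@1 c3@6, authorship ......
After op 4 (move_right): buffer="wwuxyx" (len 6), cursors c1@2 c2@2 c3@6, authorship ......
After op 5 (move_right): buffer="wwuxyx" (len 6), cursors c1@3 c2@3 c3@6, authorship ......
After op 6 (insert('w')): buffer="wwuwwxyxw" (len 9), cursors c1@5 c2@5 c3@9, authorship ...12...3
After op 7 (add_cursor(2)): buffer="wwuwwxyxw" (len 9), cursors c4@2 c1@5 c2@5 c3@9, authorship ...12...3
After op 8 (insert('i')): buffer="wwiuwwiixyxwi" (len 13), cursors c4@3 c1@8 c2@8 c3@13, authorship ..4.1212...33

Answer: 8 8 13 3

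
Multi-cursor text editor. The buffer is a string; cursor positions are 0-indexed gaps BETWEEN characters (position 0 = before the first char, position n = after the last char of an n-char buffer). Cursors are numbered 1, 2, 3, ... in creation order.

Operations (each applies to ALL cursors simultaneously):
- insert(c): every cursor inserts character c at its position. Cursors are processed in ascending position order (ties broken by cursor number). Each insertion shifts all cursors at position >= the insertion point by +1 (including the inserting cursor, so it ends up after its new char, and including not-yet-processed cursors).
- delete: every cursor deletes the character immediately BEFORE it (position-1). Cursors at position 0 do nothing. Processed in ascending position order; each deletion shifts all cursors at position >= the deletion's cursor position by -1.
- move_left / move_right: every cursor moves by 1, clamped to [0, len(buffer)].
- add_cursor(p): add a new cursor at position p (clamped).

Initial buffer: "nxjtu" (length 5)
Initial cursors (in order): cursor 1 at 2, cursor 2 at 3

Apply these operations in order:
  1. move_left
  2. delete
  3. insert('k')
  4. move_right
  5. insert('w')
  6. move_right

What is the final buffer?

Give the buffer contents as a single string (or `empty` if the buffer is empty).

Answer: kkjwwtu

Derivation:
After op 1 (move_left): buffer="nxjtu" (len 5), cursors c1@1 c2@2, authorship .....
After op 2 (delete): buffer="jtu" (len 3), cursors c1@0 c2@0, authorship ...
After op 3 (insert('k')): buffer="kkjtu" (len 5), cursors c1@2 c2@2, authorship 12...
After op 4 (move_right): buffer="kkjtu" (len 5), cursors c1@3 c2@3, authorship 12...
After op 5 (insert('w')): buffer="kkjwwtu" (len 7), cursors c1@5 c2@5, authorship 12.12..
After op 6 (move_right): buffer="kkjwwtu" (len 7), cursors c1@6 c2@6, authorship 12.12..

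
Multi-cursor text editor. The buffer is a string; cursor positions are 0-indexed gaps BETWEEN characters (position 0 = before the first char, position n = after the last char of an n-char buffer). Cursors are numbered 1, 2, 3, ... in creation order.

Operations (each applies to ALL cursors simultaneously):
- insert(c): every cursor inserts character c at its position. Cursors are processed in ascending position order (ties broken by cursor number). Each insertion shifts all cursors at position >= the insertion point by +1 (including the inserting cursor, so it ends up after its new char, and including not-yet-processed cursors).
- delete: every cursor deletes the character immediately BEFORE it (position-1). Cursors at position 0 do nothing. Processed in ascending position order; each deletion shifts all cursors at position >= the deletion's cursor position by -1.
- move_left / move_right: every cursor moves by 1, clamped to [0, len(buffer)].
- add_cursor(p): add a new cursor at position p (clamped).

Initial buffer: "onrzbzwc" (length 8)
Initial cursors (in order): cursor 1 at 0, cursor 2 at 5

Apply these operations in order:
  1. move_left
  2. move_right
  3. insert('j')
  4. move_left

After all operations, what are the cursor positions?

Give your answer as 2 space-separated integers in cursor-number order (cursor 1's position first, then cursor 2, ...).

Answer: 1 6

Derivation:
After op 1 (move_left): buffer="onrzbzwc" (len 8), cursors c1@0 c2@4, authorship ........
After op 2 (move_right): buffer="onrzbzwc" (len 8), cursors c1@1 c2@5, authorship ........
After op 3 (insert('j')): buffer="ojnrzbjzwc" (len 10), cursors c1@2 c2@7, authorship .1....2...
After op 4 (move_left): buffer="ojnrzbjzwc" (len 10), cursors c1@1 c2@6, authorship .1....2...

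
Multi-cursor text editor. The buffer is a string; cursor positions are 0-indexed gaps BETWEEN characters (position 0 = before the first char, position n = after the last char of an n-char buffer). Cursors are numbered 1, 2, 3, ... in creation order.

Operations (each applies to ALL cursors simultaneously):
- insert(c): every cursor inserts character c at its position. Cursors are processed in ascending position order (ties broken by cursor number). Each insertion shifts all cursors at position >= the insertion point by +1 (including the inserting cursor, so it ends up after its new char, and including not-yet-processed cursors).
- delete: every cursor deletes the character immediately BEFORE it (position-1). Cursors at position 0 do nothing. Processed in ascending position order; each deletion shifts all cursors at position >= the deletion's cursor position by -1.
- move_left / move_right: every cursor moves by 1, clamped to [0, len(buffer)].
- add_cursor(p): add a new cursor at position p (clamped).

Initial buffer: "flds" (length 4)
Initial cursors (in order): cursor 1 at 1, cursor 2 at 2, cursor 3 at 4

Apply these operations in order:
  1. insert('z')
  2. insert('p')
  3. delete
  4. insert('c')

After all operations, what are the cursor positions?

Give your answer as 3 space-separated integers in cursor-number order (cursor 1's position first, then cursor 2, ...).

Answer: 3 6 10

Derivation:
After op 1 (insert('z')): buffer="fzlzdsz" (len 7), cursors c1@2 c2@4 c3@7, authorship .1.2..3
After op 2 (insert('p')): buffer="fzplzpdszp" (len 10), cursors c1@3 c2@6 c3@10, authorship .11.22..33
After op 3 (delete): buffer="fzlzdsz" (len 7), cursors c1@2 c2@4 c3@7, authorship .1.2..3
After op 4 (insert('c')): buffer="fzclzcdszc" (len 10), cursors c1@3 c2@6 c3@10, authorship .11.22..33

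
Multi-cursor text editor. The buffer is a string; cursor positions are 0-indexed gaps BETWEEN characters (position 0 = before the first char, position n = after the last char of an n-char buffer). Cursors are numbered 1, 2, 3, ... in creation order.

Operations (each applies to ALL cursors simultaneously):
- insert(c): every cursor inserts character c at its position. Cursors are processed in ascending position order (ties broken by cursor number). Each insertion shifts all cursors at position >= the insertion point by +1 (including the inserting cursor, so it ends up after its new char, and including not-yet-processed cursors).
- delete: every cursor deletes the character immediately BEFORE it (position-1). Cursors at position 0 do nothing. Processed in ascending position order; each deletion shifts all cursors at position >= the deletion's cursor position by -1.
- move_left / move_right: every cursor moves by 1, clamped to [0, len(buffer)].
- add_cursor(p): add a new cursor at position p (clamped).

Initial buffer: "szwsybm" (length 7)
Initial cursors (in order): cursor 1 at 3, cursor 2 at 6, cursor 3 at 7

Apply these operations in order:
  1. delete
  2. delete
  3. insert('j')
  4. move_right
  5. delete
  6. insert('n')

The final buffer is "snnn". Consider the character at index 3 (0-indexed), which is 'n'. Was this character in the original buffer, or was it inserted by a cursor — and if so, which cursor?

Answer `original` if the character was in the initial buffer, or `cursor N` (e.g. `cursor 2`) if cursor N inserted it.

After op 1 (delete): buffer="szsy" (len 4), cursors c1@2 c2@4 c3@4, authorship ....
After op 2 (delete): buffer="s" (len 1), cursors c1@1 c2@1 c3@1, authorship .
After op 3 (insert('j')): buffer="sjjj" (len 4), cursors c1@4 c2@4 c3@4, authorship .123
After op 4 (move_right): buffer="sjjj" (len 4), cursors c1@4 c2@4 c3@4, authorship .123
After op 5 (delete): buffer="s" (len 1), cursors c1@1 c2@1 c3@1, authorship .
After op 6 (insert('n')): buffer="snnn" (len 4), cursors c1@4 c2@4 c3@4, authorship .123
Authorship (.=original, N=cursor N): . 1 2 3
Index 3: author = 3

Answer: cursor 3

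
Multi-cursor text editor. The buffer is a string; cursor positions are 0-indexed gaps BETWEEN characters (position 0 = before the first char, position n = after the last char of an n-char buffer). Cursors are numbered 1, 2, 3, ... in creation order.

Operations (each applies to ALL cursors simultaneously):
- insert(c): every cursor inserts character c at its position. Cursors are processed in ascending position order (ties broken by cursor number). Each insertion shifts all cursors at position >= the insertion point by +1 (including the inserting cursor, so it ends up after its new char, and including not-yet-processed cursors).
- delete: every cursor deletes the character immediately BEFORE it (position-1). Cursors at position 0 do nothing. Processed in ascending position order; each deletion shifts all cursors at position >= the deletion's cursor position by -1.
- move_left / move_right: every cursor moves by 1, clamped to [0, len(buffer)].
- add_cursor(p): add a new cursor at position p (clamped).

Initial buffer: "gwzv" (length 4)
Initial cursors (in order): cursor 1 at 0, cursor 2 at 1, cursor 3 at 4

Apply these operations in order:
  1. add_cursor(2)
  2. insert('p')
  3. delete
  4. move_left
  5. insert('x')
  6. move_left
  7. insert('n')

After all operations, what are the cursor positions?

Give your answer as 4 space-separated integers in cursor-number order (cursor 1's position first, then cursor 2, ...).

After op 1 (add_cursor(2)): buffer="gwzv" (len 4), cursors c1@0 c2@1 c4@2 c3@4, authorship ....
After op 2 (insert('p')): buffer="pgpwpzvp" (len 8), cursors c1@1 c2@3 c4@5 c3@8, authorship 1.2.4..3
After op 3 (delete): buffer="gwzv" (len 4), cursors c1@0 c2@1 c4@2 c3@4, authorship ....
After op 4 (move_left): buffer="gwzv" (len 4), cursors c1@0 c2@0 c4@1 c3@3, authorship ....
After op 5 (insert('x')): buffer="xxgxwzxv" (len 8), cursors c1@2 c2@2 c4@4 c3@7, authorship 12.4..3.
After op 6 (move_left): buffer="xxgxwzxv" (len 8), cursors c1@1 c2@1 c4@3 c3@6, authorship 12.4..3.
After op 7 (insert('n')): buffer="xnnxgnxwznxv" (len 12), cursors c1@3 c2@3 c4@6 c3@10, authorship 1122.44..33.

Answer: 3 3 10 6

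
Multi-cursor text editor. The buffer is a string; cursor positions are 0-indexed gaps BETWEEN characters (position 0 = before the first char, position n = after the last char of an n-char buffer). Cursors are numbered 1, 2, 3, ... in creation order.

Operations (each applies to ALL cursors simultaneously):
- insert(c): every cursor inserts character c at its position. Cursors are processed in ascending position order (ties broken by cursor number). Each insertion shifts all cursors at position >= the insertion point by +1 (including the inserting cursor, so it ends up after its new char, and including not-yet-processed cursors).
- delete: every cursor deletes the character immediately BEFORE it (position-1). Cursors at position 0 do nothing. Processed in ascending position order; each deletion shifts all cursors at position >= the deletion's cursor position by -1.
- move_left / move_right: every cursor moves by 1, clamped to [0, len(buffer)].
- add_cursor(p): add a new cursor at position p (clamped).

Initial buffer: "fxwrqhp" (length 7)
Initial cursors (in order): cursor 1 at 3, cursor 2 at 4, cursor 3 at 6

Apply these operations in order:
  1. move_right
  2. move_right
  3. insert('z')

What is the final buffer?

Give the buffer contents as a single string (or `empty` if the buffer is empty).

Answer: fxwrqzhzpz

Derivation:
After op 1 (move_right): buffer="fxwrqhp" (len 7), cursors c1@4 c2@5 c3@7, authorship .......
After op 2 (move_right): buffer="fxwrqhp" (len 7), cursors c1@5 c2@6 c3@7, authorship .......
After op 3 (insert('z')): buffer="fxwrqzhzpz" (len 10), cursors c1@6 c2@8 c3@10, authorship .....1.2.3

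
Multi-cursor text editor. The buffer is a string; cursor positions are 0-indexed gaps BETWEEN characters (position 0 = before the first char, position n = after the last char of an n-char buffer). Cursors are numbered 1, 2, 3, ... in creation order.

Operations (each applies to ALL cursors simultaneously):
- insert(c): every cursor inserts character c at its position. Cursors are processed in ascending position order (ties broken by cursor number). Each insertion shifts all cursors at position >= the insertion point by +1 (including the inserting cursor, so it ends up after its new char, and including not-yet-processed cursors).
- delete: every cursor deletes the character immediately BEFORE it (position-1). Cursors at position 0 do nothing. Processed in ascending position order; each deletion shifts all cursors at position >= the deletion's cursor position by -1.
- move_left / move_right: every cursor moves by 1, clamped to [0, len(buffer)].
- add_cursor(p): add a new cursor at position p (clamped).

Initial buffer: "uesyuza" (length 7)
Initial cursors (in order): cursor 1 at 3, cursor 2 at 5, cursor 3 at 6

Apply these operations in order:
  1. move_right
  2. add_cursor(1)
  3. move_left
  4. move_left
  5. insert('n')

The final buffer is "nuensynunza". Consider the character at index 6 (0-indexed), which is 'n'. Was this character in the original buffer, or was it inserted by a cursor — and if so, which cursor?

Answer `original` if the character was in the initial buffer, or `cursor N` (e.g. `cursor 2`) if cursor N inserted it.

Answer: cursor 2

Derivation:
After op 1 (move_right): buffer="uesyuza" (len 7), cursors c1@4 c2@6 c3@7, authorship .......
After op 2 (add_cursor(1)): buffer="uesyuza" (len 7), cursors c4@1 c1@4 c2@6 c3@7, authorship .......
After op 3 (move_left): buffer="uesyuza" (len 7), cursors c4@0 c1@3 c2@5 c3@6, authorship .......
After op 4 (move_left): buffer="uesyuza" (len 7), cursors c4@0 c1@2 c2@4 c3@5, authorship .......
After op 5 (insert('n')): buffer="nuensynunza" (len 11), cursors c4@1 c1@4 c2@7 c3@9, authorship 4..1..2.3..
Authorship (.=original, N=cursor N): 4 . . 1 . . 2 . 3 . .
Index 6: author = 2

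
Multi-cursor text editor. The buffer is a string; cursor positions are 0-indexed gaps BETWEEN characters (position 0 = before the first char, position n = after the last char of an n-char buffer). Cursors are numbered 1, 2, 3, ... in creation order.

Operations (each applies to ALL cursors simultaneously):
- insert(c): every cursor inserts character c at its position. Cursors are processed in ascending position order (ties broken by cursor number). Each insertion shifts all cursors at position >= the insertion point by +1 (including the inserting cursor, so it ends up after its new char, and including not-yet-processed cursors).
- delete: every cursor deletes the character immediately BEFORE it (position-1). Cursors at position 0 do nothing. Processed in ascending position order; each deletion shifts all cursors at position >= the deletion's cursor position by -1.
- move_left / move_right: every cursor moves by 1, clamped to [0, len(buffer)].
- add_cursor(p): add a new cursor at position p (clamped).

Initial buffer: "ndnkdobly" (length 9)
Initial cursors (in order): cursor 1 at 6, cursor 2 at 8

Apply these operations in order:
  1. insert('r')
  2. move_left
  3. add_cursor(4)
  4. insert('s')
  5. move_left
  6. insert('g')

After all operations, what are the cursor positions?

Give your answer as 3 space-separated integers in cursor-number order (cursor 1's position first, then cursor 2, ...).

Answer: 9 14 5

Derivation:
After op 1 (insert('r')): buffer="ndnkdorblry" (len 11), cursors c1@7 c2@10, authorship ......1..2.
After op 2 (move_left): buffer="ndnkdorblry" (len 11), cursors c1@6 c2@9, authorship ......1..2.
After op 3 (add_cursor(4)): buffer="ndnkdorblry" (len 11), cursors c3@4 c1@6 c2@9, authorship ......1..2.
After op 4 (insert('s')): buffer="ndnksdosrblsry" (len 14), cursors c3@5 c1@8 c2@12, authorship ....3..11..22.
After op 5 (move_left): buffer="ndnksdosrblsry" (len 14), cursors c3@4 c1@7 c2@11, authorship ....3..11..22.
After op 6 (insert('g')): buffer="ndnkgsdogsrblgsry" (len 17), cursors c3@5 c1@9 c2@14, authorship ....33..111..222.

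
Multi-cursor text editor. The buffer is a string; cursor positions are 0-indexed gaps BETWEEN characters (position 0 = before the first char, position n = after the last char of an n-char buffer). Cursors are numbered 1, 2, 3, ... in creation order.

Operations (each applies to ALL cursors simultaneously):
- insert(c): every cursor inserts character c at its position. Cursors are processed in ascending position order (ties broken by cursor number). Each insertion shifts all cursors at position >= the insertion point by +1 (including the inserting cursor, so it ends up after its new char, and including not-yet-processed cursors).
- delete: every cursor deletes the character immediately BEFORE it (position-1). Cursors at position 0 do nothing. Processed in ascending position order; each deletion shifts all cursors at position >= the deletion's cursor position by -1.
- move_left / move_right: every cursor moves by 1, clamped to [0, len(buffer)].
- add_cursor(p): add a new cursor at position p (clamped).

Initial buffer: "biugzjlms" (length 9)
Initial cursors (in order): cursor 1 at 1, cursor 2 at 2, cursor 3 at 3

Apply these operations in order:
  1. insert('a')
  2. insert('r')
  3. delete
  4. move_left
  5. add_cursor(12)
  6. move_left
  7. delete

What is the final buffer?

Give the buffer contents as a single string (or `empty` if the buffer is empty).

After op 1 (insert('a')): buffer="baiauagzjlms" (len 12), cursors c1@2 c2@4 c3@6, authorship .1.2.3......
After op 2 (insert('r')): buffer="bariaruargzjlms" (len 15), cursors c1@3 c2@6 c3@9, authorship .11.22.33......
After op 3 (delete): buffer="baiauagzjlms" (len 12), cursors c1@2 c2@4 c3@6, authorship .1.2.3......
After op 4 (move_left): buffer="baiauagzjlms" (len 12), cursors c1@1 c2@3 c3@5, authorship .1.2.3......
After op 5 (add_cursor(12)): buffer="baiauagzjlms" (len 12), cursors c1@1 c2@3 c3@5 c4@12, authorship .1.2.3......
After op 6 (move_left): buffer="baiauagzjlms" (len 12), cursors c1@0 c2@2 c3@4 c4@11, authorship .1.2.3......
After op 7 (delete): buffer="biuagzjls" (len 9), cursors c1@0 c2@1 c3@2 c4@8, authorship ...3.....

Answer: biuagzjls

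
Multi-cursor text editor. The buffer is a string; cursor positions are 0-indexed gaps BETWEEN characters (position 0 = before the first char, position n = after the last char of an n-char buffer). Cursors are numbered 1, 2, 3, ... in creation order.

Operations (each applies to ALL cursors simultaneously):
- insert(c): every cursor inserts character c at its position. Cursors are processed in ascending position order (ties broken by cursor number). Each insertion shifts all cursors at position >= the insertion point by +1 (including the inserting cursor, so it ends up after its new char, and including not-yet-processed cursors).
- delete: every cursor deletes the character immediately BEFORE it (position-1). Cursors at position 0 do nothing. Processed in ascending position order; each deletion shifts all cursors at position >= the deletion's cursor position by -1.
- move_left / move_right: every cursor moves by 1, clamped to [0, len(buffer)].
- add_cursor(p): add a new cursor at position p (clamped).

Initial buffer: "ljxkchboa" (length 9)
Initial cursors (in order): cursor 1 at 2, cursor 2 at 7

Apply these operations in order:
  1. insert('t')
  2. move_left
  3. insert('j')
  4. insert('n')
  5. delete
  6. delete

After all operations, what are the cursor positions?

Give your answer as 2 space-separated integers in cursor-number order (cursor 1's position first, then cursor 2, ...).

After op 1 (insert('t')): buffer="ljtxkchbtoa" (len 11), cursors c1@3 c2@9, authorship ..1.....2..
After op 2 (move_left): buffer="ljtxkchbtoa" (len 11), cursors c1@2 c2@8, authorship ..1.....2..
After op 3 (insert('j')): buffer="ljjtxkchbjtoa" (len 13), cursors c1@3 c2@10, authorship ..11.....22..
After op 4 (insert('n')): buffer="ljjntxkchbjntoa" (len 15), cursors c1@4 c2@12, authorship ..111.....222..
After op 5 (delete): buffer="ljjtxkchbjtoa" (len 13), cursors c1@3 c2@10, authorship ..11.....22..
After op 6 (delete): buffer="ljtxkchbtoa" (len 11), cursors c1@2 c2@8, authorship ..1.....2..

Answer: 2 8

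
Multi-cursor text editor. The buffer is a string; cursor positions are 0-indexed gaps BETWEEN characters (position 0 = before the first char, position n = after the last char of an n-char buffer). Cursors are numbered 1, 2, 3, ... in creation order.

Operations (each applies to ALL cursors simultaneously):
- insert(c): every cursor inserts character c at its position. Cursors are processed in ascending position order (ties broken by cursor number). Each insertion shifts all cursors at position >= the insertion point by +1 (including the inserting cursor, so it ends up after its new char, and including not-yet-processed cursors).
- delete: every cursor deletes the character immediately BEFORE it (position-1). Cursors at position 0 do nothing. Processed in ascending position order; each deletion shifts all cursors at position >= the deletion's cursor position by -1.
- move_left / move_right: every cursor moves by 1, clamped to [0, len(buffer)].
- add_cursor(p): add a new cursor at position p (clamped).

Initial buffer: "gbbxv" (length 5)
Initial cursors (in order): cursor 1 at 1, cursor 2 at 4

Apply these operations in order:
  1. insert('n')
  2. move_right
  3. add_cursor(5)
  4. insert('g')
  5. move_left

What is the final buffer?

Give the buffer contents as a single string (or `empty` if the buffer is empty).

Answer: gnbgbxgnvg

Derivation:
After op 1 (insert('n')): buffer="gnbbxnv" (len 7), cursors c1@2 c2@6, authorship .1...2.
After op 2 (move_right): buffer="gnbbxnv" (len 7), cursors c1@3 c2@7, authorship .1...2.
After op 3 (add_cursor(5)): buffer="gnbbxnv" (len 7), cursors c1@3 c3@5 c2@7, authorship .1...2.
After op 4 (insert('g')): buffer="gnbgbxgnvg" (len 10), cursors c1@4 c3@7 c2@10, authorship .1.1..32.2
After op 5 (move_left): buffer="gnbgbxgnvg" (len 10), cursors c1@3 c3@6 c2@9, authorship .1.1..32.2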